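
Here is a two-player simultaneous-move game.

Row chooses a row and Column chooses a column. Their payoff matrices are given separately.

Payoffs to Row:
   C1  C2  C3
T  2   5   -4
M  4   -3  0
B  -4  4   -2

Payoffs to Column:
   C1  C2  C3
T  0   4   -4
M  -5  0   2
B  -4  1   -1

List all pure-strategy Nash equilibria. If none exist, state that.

(T, C2); (M, C3)

Mark each player's best response to every combination of opponents' strategies; a profile where every player is best-responding is a pure Nash equilibrium.
Row against C1: payoffs 2, 4, -4 → best response M.
Row against C2: payoffs 5, -3, 4 → best response T.
Row against C3: payoffs -4, 0, -2 → best response M.
Column against T: payoffs 0, 4, -4 → best response C2.
Column against M: payoffs -5, 0, 2 → best response C3.
Column against B: payoffs -4, 1, -1 → best response C2.
Mutual best responses: (T, C2); (M, C3).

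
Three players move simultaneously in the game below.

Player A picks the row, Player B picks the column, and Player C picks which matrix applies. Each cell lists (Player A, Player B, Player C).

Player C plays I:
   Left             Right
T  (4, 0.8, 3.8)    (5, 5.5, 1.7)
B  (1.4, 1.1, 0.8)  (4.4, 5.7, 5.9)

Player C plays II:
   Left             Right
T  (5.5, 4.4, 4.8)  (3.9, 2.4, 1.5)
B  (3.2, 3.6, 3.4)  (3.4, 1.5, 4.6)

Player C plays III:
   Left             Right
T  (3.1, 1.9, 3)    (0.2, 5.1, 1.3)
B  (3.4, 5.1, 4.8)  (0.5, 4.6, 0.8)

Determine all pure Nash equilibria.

For each strategy profile, look for a profitable unilateral deviation.
(T, Left, I): Player B can switch to Right (0.8 → 5.5). Not NE.
(T, Left, II): Player A gets 5.5, best alternative 3.2; Player B gets 4.4, best alternative 2.4; Player C gets 4.8, best alternative 3.8. No profitable deviation — NE.
(T, Left, III): Player A can switch to B (3.1 → 3.4). Not NE.
(T, Right, I): Player A gets 5, best alternative 4.4; Player B gets 5.5, best alternative 0.8; Player C gets 1.7, best alternative 1.5. No profitable deviation — NE.
(T, Right, II): Player B can switch to Left (2.4 → 4.4). Not NE.
(T, Right, III): Player A can switch to B (0.2 → 0.5). Not NE.
(B, Left, I): Player A can switch to T (1.4 → 4). Not NE.
(B, Left, II): Player A can switch to T (3.2 → 5.5). Not NE.
(B, Left, III): Player A gets 3.4, best alternative 3.1; Player B gets 5.1, best alternative 4.6; Player C gets 4.8, best alternative 3.4. No profitable deviation — NE.
(B, Right, I): Player A can switch to T (4.4 → 5). Not NE.
(B, Right, II): Player A can switch to T (3.4 → 3.9). Not NE.
(B, Right, III): Player B can switch to Left (4.6 → 5.1). Not NE.

(T, Left, II); (T, Right, I); (B, Left, III)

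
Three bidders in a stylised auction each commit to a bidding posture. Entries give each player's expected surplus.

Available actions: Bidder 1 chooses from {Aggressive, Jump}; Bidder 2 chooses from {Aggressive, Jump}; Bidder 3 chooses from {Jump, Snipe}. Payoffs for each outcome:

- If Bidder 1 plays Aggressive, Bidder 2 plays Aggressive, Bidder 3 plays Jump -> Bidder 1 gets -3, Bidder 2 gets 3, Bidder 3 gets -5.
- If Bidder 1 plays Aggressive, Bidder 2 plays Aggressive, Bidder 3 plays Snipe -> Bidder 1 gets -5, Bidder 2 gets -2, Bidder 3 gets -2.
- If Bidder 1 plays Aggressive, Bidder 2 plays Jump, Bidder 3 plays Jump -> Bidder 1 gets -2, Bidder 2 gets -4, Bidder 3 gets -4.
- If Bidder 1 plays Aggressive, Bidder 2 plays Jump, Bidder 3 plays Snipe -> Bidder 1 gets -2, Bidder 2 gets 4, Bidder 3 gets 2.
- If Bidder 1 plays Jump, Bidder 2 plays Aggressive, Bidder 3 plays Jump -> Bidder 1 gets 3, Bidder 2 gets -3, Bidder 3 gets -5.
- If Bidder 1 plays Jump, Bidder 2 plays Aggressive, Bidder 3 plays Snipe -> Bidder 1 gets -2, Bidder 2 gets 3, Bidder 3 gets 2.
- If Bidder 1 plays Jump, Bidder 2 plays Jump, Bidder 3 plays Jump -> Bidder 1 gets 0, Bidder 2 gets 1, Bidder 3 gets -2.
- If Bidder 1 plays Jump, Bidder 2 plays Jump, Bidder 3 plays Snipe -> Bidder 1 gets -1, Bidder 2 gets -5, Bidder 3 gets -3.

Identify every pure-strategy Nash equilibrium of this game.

Bidder 1 against (Aggressive, Jump): payoffs -3, 3 → best response Jump.
Bidder 1 against (Aggressive, Snipe): payoffs -5, -2 → best response Jump.
Bidder 1 against (Jump, Jump): payoffs -2, 0 → best response Jump.
Bidder 1 against (Jump, Snipe): payoffs -2, -1 → best response Jump.
Bidder 2 against (Aggressive, Jump): payoffs 3, -4 → best response Aggressive.
Bidder 2 against (Aggressive, Snipe): payoffs -2, 4 → best response Jump.
Bidder 2 against (Jump, Jump): payoffs -3, 1 → best response Jump.
Bidder 2 against (Jump, Snipe): payoffs 3, -5 → best response Aggressive.
Bidder 3 against (Aggressive, Aggressive): payoffs -5, -2 → best response Snipe.
Bidder 3 against (Aggressive, Jump): payoffs -4, 2 → best response Snipe.
Bidder 3 against (Jump, Aggressive): payoffs -5, 2 → best response Snipe.
Bidder 3 against (Jump, Jump): payoffs -2, -3 → best response Jump.
Mutual best responses: (Jump, Aggressive, Snipe); (Jump, Jump, Jump).

Pure-strategy Nash equilibria: (Jump, Aggressive, Snipe) and (Jump, Jump, Jump)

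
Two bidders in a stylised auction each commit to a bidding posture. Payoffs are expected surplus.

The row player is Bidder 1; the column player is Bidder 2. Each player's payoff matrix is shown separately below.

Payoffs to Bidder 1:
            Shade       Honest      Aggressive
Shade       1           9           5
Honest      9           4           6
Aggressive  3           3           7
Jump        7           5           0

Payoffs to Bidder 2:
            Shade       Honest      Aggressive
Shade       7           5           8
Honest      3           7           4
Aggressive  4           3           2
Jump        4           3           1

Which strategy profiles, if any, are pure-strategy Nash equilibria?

There is no pure-strategy Nash equilibrium.

For each player, find the best response to each opponent profile; mutual best responses are the pure NE.
Bidder 1 against Shade: payoffs 1, 9, 3, 7 → best response Honest.
Bidder 1 against Honest: payoffs 9, 4, 3, 5 → best response Shade.
Bidder 1 against Aggressive: payoffs 5, 6, 7, 0 → best response Aggressive.
Bidder 2 against Shade: payoffs 7, 5, 8 → best response Aggressive.
Bidder 2 against Honest: payoffs 3, 7, 4 → best response Honest.
Bidder 2 against Aggressive: payoffs 4, 3, 2 → best response Shade.
Bidder 2 against Jump: payoffs 4, 3, 1 → best response Shade.
No profile is a mutual best response for all players.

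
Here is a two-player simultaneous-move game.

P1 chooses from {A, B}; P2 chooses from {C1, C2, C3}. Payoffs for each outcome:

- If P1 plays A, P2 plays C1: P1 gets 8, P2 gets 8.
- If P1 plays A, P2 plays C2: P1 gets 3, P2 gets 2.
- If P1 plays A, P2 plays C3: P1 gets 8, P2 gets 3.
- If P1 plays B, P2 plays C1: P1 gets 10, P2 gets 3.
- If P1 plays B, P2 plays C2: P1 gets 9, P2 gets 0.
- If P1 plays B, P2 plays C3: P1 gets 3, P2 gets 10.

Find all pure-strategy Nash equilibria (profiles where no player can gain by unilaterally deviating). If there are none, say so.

P1 against C1: payoffs 8, 10 → best response B.
P1 against C2: payoffs 3, 9 → best response B.
P1 against C3: payoffs 8, 3 → best response A.
P2 against A: payoffs 8, 2, 3 → best response C1.
P2 against B: payoffs 3, 0, 10 → best response C3.
No profile is a mutual best response for all players.

This game has no pure Nash equilibrium.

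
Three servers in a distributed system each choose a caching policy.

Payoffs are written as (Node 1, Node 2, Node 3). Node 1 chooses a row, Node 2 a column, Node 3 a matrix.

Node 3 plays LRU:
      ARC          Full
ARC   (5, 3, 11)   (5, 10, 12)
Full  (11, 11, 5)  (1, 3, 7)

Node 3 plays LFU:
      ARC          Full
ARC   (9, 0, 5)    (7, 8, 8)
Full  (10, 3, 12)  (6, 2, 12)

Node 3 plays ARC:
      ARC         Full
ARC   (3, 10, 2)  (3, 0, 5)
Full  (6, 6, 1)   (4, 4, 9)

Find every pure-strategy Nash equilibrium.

The pure Nash equilibria are (ARC, Full, LRU), (Full, ARC, LFU).

Mark each player's best response to every combination of opponents' strategies; a profile where every player is best-responding is a pure Nash equilibrium.
Node 1 against (ARC, LRU): payoffs 5, 11 → best response Full.
Node 1 against (ARC, LFU): payoffs 9, 10 → best response Full.
Node 1 against (ARC, ARC): payoffs 3, 6 → best response Full.
Node 1 against (Full, LRU): payoffs 5, 1 → best response ARC.
Node 1 against (Full, LFU): payoffs 7, 6 → best response ARC.
Node 1 against (Full, ARC): payoffs 3, 4 → best response Full.
Node 2 against (ARC, LRU): payoffs 3, 10 → best response Full.
Node 2 against (ARC, LFU): payoffs 0, 8 → best response Full.
Node 2 against (ARC, ARC): payoffs 10, 0 → best response ARC.
Node 2 against (Full, LRU): payoffs 11, 3 → best response ARC.
Node 2 against (Full, LFU): payoffs 3, 2 → best response ARC.
Node 2 against (Full, ARC): payoffs 6, 4 → best response ARC.
Node 3 against (ARC, ARC): payoffs 11, 5, 2 → best response LRU.
Node 3 against (ARC, Full): payoffs 12, 8, 5 → best response LRU.
Node 3 against (Full, ARC): payoffs 5, 12, 1 → best response LFU.
Node 3 against (Full, Full): payoffs 7, 12, 9 → best response LFU.
Mutual best responses: (ARC, Full, LRU); (Full, ARC, LFU).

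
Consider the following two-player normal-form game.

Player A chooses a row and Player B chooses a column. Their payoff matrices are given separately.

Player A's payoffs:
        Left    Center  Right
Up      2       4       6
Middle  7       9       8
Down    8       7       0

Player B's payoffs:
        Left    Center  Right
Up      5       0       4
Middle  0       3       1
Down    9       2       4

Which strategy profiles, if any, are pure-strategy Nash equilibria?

Pure-strategy Nash equilibria: (Middle, Center); (Down, Left)

Player A against Left: payoffs 2, 7, 8 → best response Down.
Player A against Center: payoffs 4, 9, 7 → best response Middle.
Player A against Right: payoffs 6, 8, 0 → best response Middle.
Player B against Up: payoffs 5, 0, 4 → best response Left.
Player B against Middle: payoffs 0, 3, 1 → best response Center.
Player B against Down: payoffs 9, 2, 4 → best response Left.
Mutual best responses: (Middle, Center); (Down, Left).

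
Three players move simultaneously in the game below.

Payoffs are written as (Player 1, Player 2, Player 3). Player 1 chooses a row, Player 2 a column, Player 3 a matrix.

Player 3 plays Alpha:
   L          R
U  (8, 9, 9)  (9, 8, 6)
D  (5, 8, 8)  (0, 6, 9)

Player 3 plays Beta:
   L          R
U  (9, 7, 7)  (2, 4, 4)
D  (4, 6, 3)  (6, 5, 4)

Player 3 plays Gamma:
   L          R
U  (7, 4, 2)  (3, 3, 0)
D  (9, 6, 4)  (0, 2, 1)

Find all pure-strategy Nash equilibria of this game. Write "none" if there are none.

Player 1 against (L, Alpha): payoffs 8, 5 → best response U.
Player 1 against (L, Beta): payoffs 9, 4 → best response U.
Player 1 against (L, Gamma): payoffs 7, 9 → best response D.
Player 1 against (R, Alpha): payoffs 9, 0 → best response U.
Player 1 against (R, Beta): payoffs 2, 6 → best response D.
Player 1 against (R, Gamma): payoffs 3, 0 → best response U.
Player 2 against (U, Alpha): payoffs 9, 8 → best response L.
Player 2 against (U, Beta): payoffs 7, 4 → best response L.
Player 2 against (U, Gamma): payoffs 4, 3 → best response L.
Player 2 against (D, Alpha): payoffs 8, 6 → best response L.
Player 2 against (D, Beta): payoffs 6, 5 → best response L.
Player 2 against (D, Gamma): payoffs 6, 2 → best response L.
Player 3 against (U, L): payoffs 9, 7, 2 → best response Alpha.
Player 3 against (U, R): payoffs 6, 4, 0 → best response Alpha.
Player 3 against (D, L): payoffs 8, 3, 4 → best response Alpha.
Player 3 against (D, R): payoffs 9, 4, 1 → best response Alpha.
Mutual best responses: (U, L, Alpha).

(U, L, Alpha)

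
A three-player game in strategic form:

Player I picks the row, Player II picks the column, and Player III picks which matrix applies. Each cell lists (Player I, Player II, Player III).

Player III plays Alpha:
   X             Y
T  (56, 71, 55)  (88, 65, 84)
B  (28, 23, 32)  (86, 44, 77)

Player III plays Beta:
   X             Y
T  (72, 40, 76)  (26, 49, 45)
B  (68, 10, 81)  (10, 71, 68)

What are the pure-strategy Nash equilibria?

This game has no pure Nash equilibrium.

(T, X, Alpha): Player III can switch to Beta (55 → 76). Not NE.
(T, X, Beta): Player II can switch to Y (40 → 49). Not NE.
(T, Y, Alpha): Player II can switch to X (65 → 71). Not NE.
(T, Y, Beta): Player III can switch to Alpha (45 → 84). Not NE.
(B, X, Alpha): Player I can switch to T (28 → 56). Not NE.
(B, X, Beta): Player I can switch to T (68 → 72). Not NE.
(B, Y, Alpha): Player I can switch to T (86 → 88). Not NE.
(B, Y, Beta): Player I can switch to T (10 → 26). Not NE.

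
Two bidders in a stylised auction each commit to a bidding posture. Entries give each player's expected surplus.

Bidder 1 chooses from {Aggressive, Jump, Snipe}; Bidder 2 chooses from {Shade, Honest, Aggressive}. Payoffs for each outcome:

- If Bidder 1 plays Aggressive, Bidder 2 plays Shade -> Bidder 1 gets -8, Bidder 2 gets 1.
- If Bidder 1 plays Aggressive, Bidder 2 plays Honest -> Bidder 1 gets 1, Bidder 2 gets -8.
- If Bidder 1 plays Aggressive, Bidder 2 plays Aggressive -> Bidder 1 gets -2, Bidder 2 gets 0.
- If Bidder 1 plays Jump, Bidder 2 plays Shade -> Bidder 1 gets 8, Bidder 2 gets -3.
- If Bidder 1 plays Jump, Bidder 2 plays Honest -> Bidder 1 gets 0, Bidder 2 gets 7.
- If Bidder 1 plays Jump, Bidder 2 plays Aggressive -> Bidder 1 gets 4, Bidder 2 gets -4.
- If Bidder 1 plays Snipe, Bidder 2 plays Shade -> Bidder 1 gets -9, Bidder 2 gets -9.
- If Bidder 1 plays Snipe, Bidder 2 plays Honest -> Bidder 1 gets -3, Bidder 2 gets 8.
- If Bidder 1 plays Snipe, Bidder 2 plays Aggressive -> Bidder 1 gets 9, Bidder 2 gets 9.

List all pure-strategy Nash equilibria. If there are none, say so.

Mark each player's best response to every combination of opponents' strategies; a profile where every player is best-responding is a pure Nash equilibrium.
Bidder 1 against Shade: payoffs -8, 8, -9 → best response Jump.
Bidder 1 against Honest: payoffs 1, 0, -3 → best response Aggressive.
Bidder 1 against Aggressive: payoffs -2, 4, 9 → best response Snipe.
Bidder 2 against Aggressive: payoffs 1, -8, 0 → best response Shade.
Bidder 2 against Jump: payoffs -3, 7, -4 → best response Honest.
Bidder 2 against Snipe: payoffs -9, 8, 9 → best response Aggressive.
Mutual best responses: (Snipe, Aggressive).

The unique pure-strategy Nash equilibrium is (Snipe, Aggressive).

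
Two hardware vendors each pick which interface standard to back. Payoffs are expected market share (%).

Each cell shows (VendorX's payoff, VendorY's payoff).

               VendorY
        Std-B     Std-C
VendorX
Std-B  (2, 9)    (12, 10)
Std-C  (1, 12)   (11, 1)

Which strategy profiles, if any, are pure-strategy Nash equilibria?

VendorX against Std-B: payoffs 2, 1 → best response Std-B.
VendorX against Std-C: payoffs 12, 11 → best response Std-B.
VendorY against Std-B: payoffs 9, 10 → best response Std-C.
VendorY against Std-C: payoffs 12, 1 → best response Std-B.
Mutual best responses: (Std-B, Std-C).

(Std-B, Std-C)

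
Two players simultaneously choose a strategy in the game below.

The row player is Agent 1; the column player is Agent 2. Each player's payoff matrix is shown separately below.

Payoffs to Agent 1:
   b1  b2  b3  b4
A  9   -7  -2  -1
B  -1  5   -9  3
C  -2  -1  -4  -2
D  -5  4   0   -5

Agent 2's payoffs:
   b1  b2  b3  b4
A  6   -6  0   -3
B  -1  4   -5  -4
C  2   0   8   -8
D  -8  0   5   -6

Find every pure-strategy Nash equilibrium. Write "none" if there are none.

Pure-strategy Nash equilibria: (A, b1); (B, b2); (D, b3)

Check each profile: it is a Nash equilibrium iff no player can strictly gain by switching unilaterally.
(A, b1): Agent 1 gets 9, best alternative -1; Agent 2 gets 6, best alternative 0. No profitable deviation — NE.
(A, b2): Agent 1 can switch to B (-7 → 5). Not NE.
(A, b3): Agent 1 can switch to D (-2 → 0). Not NE.
(A, b4): Agent 1 can switch to B (-1 → 3). Not NE.
(B, b1): Agent 1 can switch to A (-1 → 9). Not NE.
(B, b2): Agent 1 gets 5, best alternative 4; Agent 2 gets 4, best alternative -1. No profitable deviation — NE.
(B, b3): Agent 1 can switch to A (-9 → -2). Not NE.
(B, b4): Agent 2 can switch to b1 (-4 → -1). Not NE.
(D, b3): Agent 1 gets 0, best alternative -2; Agent 2 gets 5, best alternative 0. No profitable deviation — NE.
(The remaining 7 profiles each have a profitable deviation by the same check.)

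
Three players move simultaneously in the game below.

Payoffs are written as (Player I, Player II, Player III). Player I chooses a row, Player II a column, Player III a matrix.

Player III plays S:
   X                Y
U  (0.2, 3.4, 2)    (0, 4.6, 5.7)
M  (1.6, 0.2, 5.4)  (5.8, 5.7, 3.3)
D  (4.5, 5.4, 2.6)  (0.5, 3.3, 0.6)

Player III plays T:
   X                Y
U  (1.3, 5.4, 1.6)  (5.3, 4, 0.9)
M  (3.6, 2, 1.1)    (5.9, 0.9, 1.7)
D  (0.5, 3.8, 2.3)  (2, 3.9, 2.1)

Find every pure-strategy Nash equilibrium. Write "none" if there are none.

Player I against (X, S): payoffs 0.2, 1.6, 4.5 → best response D.
Player I against (X, T): payoffs 1.3, 3.6, 0.5 → best response M.
Player I against (Y, S): payoffs 0, 5.8, 0.5 → best response M.
Player I against (Y, T): payoffs 5.3, 5.9, 2 → best response M.
Player II against (U, S): payoffs 3.4, 4.6 → best response Y.
Player II against (U, T): payoffs 5.4, 4 → best response X.
Player II against (M, S): payoffs 0.2, 5.7 → best response Y.
Player II against (M, T): payoffs 2, 0.9 → best response X.
Player II against (D, S): payoffs 5.4, 3.3 → best response X.
Player II against (D, T): payoffs 3.8, 3.9 → best response Y.
Player III against (U, X): payoffs 2, 1.6 → best response S.
Player III against (U, Y): payoffs 5.7, 0.9 → best response S.
Player III against (M, X): payoffs 5.4, 1.1 → best response S.
Player III against (M, Y): payoffs 3.3, 1.7 → best response S.
Player III against (D, X): payoffs 2.6, 2.3 → best response S.
Player III against (D, Y): payoffs 0.6, 2.1 → best response T.
Mutual best responses: (M, Y, S); (D, X, S).

Pure-strategy Nash equilibria: (M, Y, S) and (D, X, S)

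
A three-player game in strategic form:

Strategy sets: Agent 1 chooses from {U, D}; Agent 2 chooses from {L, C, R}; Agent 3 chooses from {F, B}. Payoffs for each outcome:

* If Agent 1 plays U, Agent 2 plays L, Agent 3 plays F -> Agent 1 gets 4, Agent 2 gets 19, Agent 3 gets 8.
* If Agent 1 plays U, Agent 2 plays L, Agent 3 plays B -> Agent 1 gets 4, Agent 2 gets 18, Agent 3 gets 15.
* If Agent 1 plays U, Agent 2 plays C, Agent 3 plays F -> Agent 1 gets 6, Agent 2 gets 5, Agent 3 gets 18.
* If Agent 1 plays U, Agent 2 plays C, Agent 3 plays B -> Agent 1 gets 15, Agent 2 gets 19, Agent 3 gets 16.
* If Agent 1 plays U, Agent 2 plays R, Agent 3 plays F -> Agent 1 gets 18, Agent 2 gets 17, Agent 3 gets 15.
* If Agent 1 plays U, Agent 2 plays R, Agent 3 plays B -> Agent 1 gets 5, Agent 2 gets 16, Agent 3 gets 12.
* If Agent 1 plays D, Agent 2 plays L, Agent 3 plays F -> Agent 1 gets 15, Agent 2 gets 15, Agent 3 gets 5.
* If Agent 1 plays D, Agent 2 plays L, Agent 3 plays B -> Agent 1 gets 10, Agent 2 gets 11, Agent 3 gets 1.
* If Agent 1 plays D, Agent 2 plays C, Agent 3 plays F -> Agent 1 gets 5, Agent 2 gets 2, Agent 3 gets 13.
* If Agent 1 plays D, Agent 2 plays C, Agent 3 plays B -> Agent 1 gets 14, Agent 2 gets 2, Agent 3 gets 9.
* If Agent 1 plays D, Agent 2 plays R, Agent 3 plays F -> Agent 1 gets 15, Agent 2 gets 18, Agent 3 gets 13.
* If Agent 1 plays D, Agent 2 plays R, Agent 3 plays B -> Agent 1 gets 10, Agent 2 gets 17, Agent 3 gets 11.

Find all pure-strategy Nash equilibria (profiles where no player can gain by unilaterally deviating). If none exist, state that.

(U, L, F): Agent 1 can switch to D (4 → 15). Not NE.
(U, L, B): Agent 1 can switch to D (4 → 10). Not NE.
(U, C, F): Agent 2 can switch to L (5 → 19). Not NE.
(U, C, B): Agent 3 can switch to F (16 → 18). Not NE.
(U, R, F): Agent 2 can switch to L (17 → 19). Not NE.
(U, R, B): Agent 1 can switch to D (5 → 10). Not NE.
(D, L, F): Agent 2 can switch to R (15 → 18). Not NE.
(D, L, B): Agent 2 can switch to R (11 → 17). Not NE.
(D, C, F): Agent 1 can switch to U (5 → 6). Not NE.
(D, C, B): Agent 1 can switch to U (14 → 15). Not NE.
(D, R, F): Agent 1 can switch to U (15 → 18). Not NE.
(D, R, B): Agent 3 can switch to F (11 → 13). Not NE.

There is no pure-strategy Nash equilibrium.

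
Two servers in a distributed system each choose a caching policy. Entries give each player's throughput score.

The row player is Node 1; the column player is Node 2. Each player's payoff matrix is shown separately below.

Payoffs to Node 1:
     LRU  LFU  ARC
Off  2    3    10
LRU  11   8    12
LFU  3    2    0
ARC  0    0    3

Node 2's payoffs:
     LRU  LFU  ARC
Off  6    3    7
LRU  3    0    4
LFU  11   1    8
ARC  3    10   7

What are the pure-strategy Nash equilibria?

For each strategy profile, look for a profitable unilateral deviation.
(Off, LRU): Node 1 can switch to LRU (2 → 11). Not NE.
(Off, LFU): Node 1 can switch to LRU (3 → 8). Not NE.
(Off, ARC): Node 1 can switch to LRU (10 → 12). Not NE.
(LRU, LRU): Node 2 can switch to ARC (3 → 4). Not NE.
(LRU, LFU): Node 2 can switch to LRU (0 → 3). Not NE.
(LRU, ARC): Node 1 gets 12, best alternative 10; Node 2 gets 4, best alternative 3. No profitable deviation — NE.
(LFU, LRU): Node 1 can switch to LRU (3 → 11). Not NE.
(The remaining 5 profiles each have a profitable deviation by the same check.)

Pure NE: (LRU, ARC)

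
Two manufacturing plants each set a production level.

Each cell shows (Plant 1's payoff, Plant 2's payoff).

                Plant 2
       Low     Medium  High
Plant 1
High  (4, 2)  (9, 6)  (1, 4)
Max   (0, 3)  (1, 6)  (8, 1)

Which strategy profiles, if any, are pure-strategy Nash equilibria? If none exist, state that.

Pure NE: (High, Medium)

Plant 1 against Low: payoffs 4, 0 → best response High.
Plant 1 against Medium: payoffs 9, 1 → best response High.
Plant 1 against High: payoffs 1, 8 → best response Max.
Plant 2 against High: payoffs 2, 6, 4 → best response Medium.
Plant 2 against Max: payoffs 3, 6, 1 → best response Medium.
Mutual best responses: (High, Medium).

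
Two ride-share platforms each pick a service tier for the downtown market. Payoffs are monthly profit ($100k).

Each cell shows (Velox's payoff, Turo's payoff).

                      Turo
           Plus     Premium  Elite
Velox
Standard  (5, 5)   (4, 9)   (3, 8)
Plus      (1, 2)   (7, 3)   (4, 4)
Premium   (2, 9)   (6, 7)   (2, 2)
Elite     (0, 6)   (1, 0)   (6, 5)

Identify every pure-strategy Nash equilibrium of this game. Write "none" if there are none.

(Standard, Plus): Turo can switch to Premium (5 → 9). Not NE.
(Standard, Premium): Velox can switch to Plus (4 → 7). Not NE.
(Standard, Elite): Velox can switch to Plus (3 → 4). Not NE.
(Plus, Plus): Velox can switch to Standard (1 → 5). Not NE.
(Plus, Premium): Turo can switch to Elite (3 → 4). Not NE.
(Plus, Elite): Velox can switch to Elite (4 → 6). Not NE.
(The remaining 6 profiles each have a profitable deviation by the same check.)

There is no pure-strategy Nash equilibrium.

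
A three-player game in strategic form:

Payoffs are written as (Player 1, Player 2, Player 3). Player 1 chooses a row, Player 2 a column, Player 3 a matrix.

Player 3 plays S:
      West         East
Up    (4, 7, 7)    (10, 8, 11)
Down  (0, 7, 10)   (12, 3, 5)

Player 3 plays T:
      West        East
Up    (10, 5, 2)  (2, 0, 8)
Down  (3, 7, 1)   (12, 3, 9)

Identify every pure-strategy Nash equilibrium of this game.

For each strategy profile, look for a profitable unilateral deviation.
(Up, West, S): Player 2 can switch to East (7 → 8). Not NE.
(Up, West, T): Player 3 can switch to S (2 → 7). Not NE.
(Up, East, S): Player 1 can switch to Down (10 → 12). Not NE.
(Up, East, T): Player 1 can switch to Down (2 → 12). Not NE.
(Down, West, S): Player 1 can switch to Up (0 → 4). Not NE.
(Down, West, T): Player 1 can switch to Up (3 → 10). Not NE.
(Down, East, S): Player 2 can switch to West (3 → 7). Not NE.
(Down, East, T): Player 2 can switch to West (3 → 7). Not NE.

There is no pure-strategy Nash equilibrium.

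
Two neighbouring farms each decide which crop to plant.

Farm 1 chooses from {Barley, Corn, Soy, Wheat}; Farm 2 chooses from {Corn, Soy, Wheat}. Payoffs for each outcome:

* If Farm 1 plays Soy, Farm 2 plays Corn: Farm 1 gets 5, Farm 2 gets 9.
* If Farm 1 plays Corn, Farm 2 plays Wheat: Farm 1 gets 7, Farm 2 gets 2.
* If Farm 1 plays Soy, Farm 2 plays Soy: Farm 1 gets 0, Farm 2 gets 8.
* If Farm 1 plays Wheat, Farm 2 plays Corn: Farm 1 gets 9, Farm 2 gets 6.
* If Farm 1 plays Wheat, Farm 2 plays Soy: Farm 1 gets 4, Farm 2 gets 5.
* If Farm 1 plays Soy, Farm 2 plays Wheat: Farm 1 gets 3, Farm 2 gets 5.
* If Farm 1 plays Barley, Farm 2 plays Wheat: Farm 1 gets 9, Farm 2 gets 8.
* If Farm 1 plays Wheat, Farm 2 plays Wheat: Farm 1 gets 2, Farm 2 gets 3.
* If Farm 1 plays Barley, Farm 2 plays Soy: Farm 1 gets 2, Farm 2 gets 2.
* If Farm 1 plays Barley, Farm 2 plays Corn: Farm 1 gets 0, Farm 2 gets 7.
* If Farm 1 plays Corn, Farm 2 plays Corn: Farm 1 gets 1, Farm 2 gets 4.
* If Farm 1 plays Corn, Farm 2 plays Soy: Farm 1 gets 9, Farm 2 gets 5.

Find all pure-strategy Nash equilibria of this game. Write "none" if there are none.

Farm 1 against Corn: payoffs 0, 1, 5, 9 → best response Wheat.
Farm 1 against Soy: payoffs 2, 9, 0, 4 → best response Corn.
Farm 1 against Wheat: payoffs 9, 7, 3, 2 → best response Barley.
Farm 2 against Barley: payoffs 7, 2, 8 → best response Wheat.
Farm 2 against Corn: payoffs 4, 5, 2 → best response Soy.
Farm 2 against Soy: payoffs 9, 8, 5 → best response Corn.
Farm 2 against Wheat: payoffs 6, 5, 3 → best response Corn.
Mutual best responses: (Barley, Wheat); (Corn, Soy); (Wheat, Corn).

(Barley, Wheat), (Corn, Soy), (Wheat, Corn)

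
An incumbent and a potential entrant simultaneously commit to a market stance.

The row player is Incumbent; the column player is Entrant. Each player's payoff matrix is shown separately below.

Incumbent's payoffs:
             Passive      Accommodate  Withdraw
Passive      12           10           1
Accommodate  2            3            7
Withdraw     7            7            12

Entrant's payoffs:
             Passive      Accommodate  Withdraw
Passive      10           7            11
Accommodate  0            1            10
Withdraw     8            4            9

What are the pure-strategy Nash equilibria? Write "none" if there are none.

The unique pure-strategy Nash equilibrium is (Withdraw, Withdraw).

For each player, find the best response to each opponent profile; mutual best responses are the pure NE.
Incumbent against Passive: payoffs 12, 2, 7 → best response Passive.
Incumbent against Accommodate: payoffs 10, 3, 7 → best response Passive.
Incumbent against Withdraw: payoffs 1, 7, 12 → best response Withdraw.
Entrant against Passive: payoffs 10, 7, 11 → best response Withdraw.
Entrant against Accommodate: payoffs 0, 1, 10 → best response Withdraw.
Entrant against Withdraw: payoffs 8, 4, 9 → best response Withdraw.
Mutual best responses: (Withdraw, Withdraw).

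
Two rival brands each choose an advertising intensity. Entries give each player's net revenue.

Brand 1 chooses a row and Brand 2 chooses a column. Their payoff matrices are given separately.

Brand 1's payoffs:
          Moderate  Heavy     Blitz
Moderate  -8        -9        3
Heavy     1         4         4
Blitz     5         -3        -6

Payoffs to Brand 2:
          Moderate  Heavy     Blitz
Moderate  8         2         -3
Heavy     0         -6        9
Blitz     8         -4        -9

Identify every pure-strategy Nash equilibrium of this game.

The pure Nash equilibria are (Heavy, Blitz), (Blitz, Moderate).

Brand 1 against Moderate: payoffs -8, 1, 5 → best response Blitz.
Brand 1 against Heavy: payoffs -9, 4, -3 → best response Heavy.
Brand 1 against Blitz: payoffs 3, 4, -6 → best response Heavy.
Brand 2 against Moderate: payoffs 8, 2, -3 → best response Moderate.
Brand 2 against Heavy: payoffs 0, -6, 9 → best response Blitz.
Brand 2 against Blitz: payoffs 8, -4, -9 → best response Moderate.
Mutual best responses: (Heavy, Blitz); (Blitz, Moderate).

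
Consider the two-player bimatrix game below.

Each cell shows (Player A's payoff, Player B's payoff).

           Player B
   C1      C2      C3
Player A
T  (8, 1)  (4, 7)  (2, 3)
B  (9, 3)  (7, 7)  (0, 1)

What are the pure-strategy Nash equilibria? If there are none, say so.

For each strategy profile, look for a profitable unilateral deviation.
(T, C1): Player A can switch to B (8 → 9). Not NE.
(T, C2): Player A can switch to B (4 → 7). Not NE.
(T, C3): Player B can switch to C2 (3 → 7). Not NE.
(B, C1): Player B can switch to C2 (3 → 7). Not NE.
(B, C2): Player A gets 7, best alternative 4; Player B gets 7, best alternative 3. No profitable deviation — NE.
(B, C3): Player A can switch to T (0 → 2). Not NE.

The unique pure-strategy Nash equilibrium is (B, C2).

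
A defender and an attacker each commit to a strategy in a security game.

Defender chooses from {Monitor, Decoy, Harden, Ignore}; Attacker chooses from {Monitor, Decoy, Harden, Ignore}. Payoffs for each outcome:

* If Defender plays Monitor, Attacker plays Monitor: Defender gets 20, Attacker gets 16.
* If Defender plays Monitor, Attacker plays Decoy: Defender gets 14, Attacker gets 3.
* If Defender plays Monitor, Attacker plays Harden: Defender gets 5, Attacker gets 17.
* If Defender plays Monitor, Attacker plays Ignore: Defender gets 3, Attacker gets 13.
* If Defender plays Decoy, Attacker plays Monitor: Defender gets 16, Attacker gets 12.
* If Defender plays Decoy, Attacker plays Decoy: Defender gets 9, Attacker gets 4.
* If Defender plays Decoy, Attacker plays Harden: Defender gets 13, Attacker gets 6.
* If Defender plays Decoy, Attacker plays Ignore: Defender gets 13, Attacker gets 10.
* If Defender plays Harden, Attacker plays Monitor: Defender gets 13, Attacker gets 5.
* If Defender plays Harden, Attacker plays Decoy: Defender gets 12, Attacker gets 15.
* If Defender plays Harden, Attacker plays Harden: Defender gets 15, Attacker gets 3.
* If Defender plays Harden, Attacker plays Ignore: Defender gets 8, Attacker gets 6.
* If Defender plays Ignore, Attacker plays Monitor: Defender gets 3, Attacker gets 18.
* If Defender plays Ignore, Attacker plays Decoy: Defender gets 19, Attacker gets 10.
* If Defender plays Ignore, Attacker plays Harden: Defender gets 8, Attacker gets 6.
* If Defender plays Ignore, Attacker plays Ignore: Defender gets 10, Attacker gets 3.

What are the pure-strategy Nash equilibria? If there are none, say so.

This game has no pure Nash equilibrium.

Mark each player's best response to every combination of opponents' strategies; a profile where every player is best-responding is a pure Nash equilibrium.
Defender against Monitor: payoffs 20, 16, 13, 3 → best response Monitor.
Defender against Decoy: payoffs 14, 9, 12, 19 → best response Ignore.
Defender against Harden: payoffs 5, 13, 15, 8 → best response Harden.
Defender against Ignore: payoffs 3, 13, 8, 10 → best response Decoy.
Attacker against Monitor: payoffs 16, 3, 17, 13 → best response Harden.
Attacker against Decoy: payoffs 12, 4, 6, 10 → best response Monitor.
Attacker against Harden: payoffs 5, 15, 3, 6 → best response Decoy.
Attacker against Ignore: payoffs 18, 10, 6, 3 → best response Monitor.
No profile is a mutual best response for all players.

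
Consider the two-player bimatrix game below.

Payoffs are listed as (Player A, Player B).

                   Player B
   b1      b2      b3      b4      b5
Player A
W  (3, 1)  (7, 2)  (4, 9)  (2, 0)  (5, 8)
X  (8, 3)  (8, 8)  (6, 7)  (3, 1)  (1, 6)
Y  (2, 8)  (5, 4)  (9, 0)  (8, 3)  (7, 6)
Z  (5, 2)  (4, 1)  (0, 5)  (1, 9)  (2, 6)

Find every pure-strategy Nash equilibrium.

Player A against b1: payoffs 3, 8, 2, 5 → best response X.
Player A against b2: payoffs 7, 8, 5, 4 → best response X.
Player A against b3: payoffs 4, 6, 9, 0 → best response Y.
Player A against b4: payoffs 2, 3, 8, 1 → best response Y.
Player A against b5: payoffs 5, 1, 7, 2 → best response Y.
Player B against W: payoffs 1, 2, 9, 0, 8 → best response b3.
Player B against X: payoffs 3, 8, 7, 1, 6 → best response b2.
Player B against Y: payoffs 8, 4, 0, 3, 6 → best response b1.
Player B against Z: payoffs 2, 1, 5, 9, 6 → best response b4.
Mutual best responses: (X, b2).

(X, b2)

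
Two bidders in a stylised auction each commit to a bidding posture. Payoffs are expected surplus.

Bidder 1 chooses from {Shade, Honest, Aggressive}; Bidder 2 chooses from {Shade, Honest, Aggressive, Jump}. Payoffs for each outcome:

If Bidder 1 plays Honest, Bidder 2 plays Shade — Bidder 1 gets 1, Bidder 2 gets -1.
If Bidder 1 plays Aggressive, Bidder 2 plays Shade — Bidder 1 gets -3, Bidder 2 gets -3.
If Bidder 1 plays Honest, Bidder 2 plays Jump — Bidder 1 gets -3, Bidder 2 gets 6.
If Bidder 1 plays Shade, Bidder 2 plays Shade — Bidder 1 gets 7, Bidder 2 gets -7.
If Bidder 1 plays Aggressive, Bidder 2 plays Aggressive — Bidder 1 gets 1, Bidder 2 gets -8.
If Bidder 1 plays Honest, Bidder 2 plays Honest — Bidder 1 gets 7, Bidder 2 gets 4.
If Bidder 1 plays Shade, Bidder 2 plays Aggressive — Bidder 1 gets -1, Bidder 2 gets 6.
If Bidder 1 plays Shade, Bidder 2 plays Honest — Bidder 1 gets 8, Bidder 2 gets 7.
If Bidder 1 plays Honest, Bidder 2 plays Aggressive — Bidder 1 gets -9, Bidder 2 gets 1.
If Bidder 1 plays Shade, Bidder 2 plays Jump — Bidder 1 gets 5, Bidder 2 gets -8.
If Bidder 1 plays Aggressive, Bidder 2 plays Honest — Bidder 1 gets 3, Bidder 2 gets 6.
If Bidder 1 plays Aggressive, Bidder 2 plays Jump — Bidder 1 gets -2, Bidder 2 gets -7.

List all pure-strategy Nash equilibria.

Pure NE: (Shade, Honest)

Bidder 1 against Shade: payoffs 7, 1, -3 → best response Shade.
Bidder 1 against Honest: payoffs 8, 7, 3 → best response Shade.
Bidder 1 against Aggressive: payoffs -1, -9, 1 → best response Aggressive.
Bidder 1 against Jump: payoffs 5, -3, -2 → best response Shade.
Bidder 2 against Shade: payoffs -7, 7, 6, -8 → best response Honest.
Bidder 2 against Honest: payoffs -1, 4, 1, 6 → best response Jump.
Bidder 2 against Aggressive: payoffs -3, 6, -8, -7 → best response Honest.
Mutual best responses: (Shade, Honest).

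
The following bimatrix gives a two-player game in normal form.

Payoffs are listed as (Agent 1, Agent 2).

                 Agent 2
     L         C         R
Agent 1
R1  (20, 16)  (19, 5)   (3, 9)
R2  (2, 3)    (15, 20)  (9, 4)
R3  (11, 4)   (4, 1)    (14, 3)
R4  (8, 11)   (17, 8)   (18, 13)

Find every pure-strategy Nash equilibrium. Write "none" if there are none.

Pure-strategy Nash equilibria: (R1, L) and (R4, R)

(R1, L): Agent 1 gets 20, best alternative 11; Agent 2 gets 16, best alternative 9. No profitable deviation — NE.
(R1, C): Agent 2 can switch to L (5 → 16). Not NE.
(R1, R): Agent 1 can switch to R2 (3 → 9). Not NE.
(R2, L): Agent 1 can switch to R1 (2 → 20). Not NE.
(R2, C): Agent 1 can switch to R1 (15 → 19). Not NE.
(R2, R): Agent 1 can switch to R3 (9 → 14). Not NE.
(R3, L): Agent 1 can switch to R1 (11 → 20). Not NE.
(R4, R): Agent 1 gets 18, best alternative 14; Agent 2 gets 13, best alternative 11. No profitable deviation — NE.
(The remaining 4 profiles each have a profitable deviation by the same check.)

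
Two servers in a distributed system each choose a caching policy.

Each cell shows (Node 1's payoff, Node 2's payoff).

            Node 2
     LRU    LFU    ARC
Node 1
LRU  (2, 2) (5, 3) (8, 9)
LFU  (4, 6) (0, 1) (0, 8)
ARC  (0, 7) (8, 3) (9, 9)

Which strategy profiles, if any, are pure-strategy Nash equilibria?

Mark each player's best response to every combination of opponents' strategies; a profile where every player is best-responding is a pure Nash equilibrium.
Node 1 against LRU: payoffs 2, 4, 0 → best response LFU.
Node 1 against LFU: payoffs 5, 0, 8 → best response ARC.
Node 1 against ARC: payoffs 8, 0, 9 → best response ARC.
Node 2 against LRU: payoffs 2, 3, 9 → best response ARC.
Node 2 against LFU: payoffs 6, 1, 8 → best response ARC.
Node 2 against ARC: payoffs 7, 3, 9 → best response ARC.
Mutual best responses: (ARC, ARC).

(ARC, ARC)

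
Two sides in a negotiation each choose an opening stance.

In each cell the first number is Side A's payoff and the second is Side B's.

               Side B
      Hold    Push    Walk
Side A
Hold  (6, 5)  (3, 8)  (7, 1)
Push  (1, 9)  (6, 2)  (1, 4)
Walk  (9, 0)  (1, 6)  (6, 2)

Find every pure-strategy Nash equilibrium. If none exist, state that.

This game has no pure Nash equilibrium.

(Hold, Hold): Side A can switch to Walk (6 → 9). Not NE.
(Hold, Push): Side A can switch to Push (3 → 6). Not NE.
(Hold, Walk): Side B can switch to Hold (1 → 5). Not NE.
(Push, Hold): Side A can switch to Hold (1 → 6). Not NE.
(Push, Push): Side B can switch to Hold (2 → 9). Not NE.
(Push, Walk): Side A can switch to Hold (1 → 7). Not NE.
(The remaining 3 profiles each have a profitable deviation by the same check.)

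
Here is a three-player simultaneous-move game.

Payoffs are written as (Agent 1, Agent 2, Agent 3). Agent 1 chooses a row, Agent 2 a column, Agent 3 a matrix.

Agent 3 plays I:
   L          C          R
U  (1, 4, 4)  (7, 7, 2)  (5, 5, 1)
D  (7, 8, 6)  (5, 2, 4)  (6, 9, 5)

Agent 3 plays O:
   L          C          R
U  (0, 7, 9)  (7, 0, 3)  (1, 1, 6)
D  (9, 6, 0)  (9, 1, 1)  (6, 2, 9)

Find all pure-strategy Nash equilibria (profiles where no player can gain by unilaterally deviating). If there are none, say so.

none

Agent 1 against (L, I): payoffs 1, 7 → best response D.
Agent 1 against (L, O): payoffs 0, 9 → best response D.
Agent 1 against (C, I): payoffs 7, 5 → best response U.
Agent 1 against (C, O): payoffs 7, 9 → best response D.
Agent 1 against (R, I): payoffs 5, 6 → best response D.
Agent 1 against (R, O): payoffs 1, 6 → best response D.
Agent 2 against (U, I): payoffs 4, 7, 5 → best response C.
Agent 2 against (U, O): payoffs 7, 0, 1 → best response L.
Agent 2 against (D, I): payoffs 8, 2, 9 → best response R.
Agent 2 against (D, O): payoffs 6, 1, 2 → best response L.
Agent 3 against (U, L): payoffs 4, 9 → best response O.
Agent 3 against (U, C): payoffs 2, 3 → best response O.
Agent 3 against (U, R): payoffs 1, 6 → best response O.
Agent 3 against (D, L): payoffs 6, 0 → best response I.
Agent 3 against (D, C): payoffs 4, 1 → best response I.
Agent 3 against (D, R): payoffs 5, 9 → best response O.
No profile is a mutual best response for all players.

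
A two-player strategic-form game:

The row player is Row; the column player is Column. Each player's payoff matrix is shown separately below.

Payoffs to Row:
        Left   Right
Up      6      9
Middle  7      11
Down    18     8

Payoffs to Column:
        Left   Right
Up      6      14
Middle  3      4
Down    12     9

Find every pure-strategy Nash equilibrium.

The pure Nash equilibria are (Middle, Right); (Down, Left).

Row against Left: payoffs 6, 7, 18 → best response Down.
Row against Right: payoffs 9, 11, 8 → best response Middle.
Column against Up: payoffs 6, 14 → best response Right.
Column against Middle: payoffs 3, 4 → best response Right.
Column against Down: payoffs 12, 9 → best response Left.
Mutual best responses: (Middle, Right); (Down, Left).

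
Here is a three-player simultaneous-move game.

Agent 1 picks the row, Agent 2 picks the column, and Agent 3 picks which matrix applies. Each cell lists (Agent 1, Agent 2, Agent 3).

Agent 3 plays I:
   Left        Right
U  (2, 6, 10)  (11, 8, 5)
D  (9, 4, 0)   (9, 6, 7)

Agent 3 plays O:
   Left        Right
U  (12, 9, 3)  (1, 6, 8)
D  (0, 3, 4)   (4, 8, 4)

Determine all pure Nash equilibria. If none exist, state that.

Agent 1 against (Left, I): payoffs 2, 9 → best response D.
Agent 1 against (Left, O): payoffs 12, 0 → best response U.
Agent 1 against (Right, I): payoffs 11, 9 → best response U.
Agent 1 against (Right, O): payoffs 1, 4 → best response D.
Agent 2 against (U, I): payoffs 6, 8 → best response Right.
Agent 2 against (U, O): payoffs 9, 6 → best response Left.
Agent 2 against (D, I): payoffs 4, 6 → best response Right.
Agent 2 against (D, O): payoffs 3, 8 → best response Right.
Agent 3 against (U, Left): payoffs 10, 3 → best response I.
Agent 3 against (U, Right): payoffs 5, 8 → best response O.
Agent 3 against (D, Left): payoffs 0, 4 → best response O.
Agent 3 against (D, Right): payoffs 7, 4 → best response I.
No profile is a mutual best response for all players.

There is no pure-strategy Nash equilibrium.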